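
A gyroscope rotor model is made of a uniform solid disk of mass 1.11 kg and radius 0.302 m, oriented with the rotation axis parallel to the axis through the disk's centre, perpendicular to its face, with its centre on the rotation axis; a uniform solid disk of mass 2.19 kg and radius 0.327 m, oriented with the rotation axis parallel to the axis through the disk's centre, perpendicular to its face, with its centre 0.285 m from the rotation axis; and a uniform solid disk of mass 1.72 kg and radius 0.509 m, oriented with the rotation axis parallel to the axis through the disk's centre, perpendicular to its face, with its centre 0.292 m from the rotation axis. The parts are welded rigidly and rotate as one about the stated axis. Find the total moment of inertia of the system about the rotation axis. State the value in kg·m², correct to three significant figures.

0.715

Solid disk: I_cm = (1/2)MR² = (1/2)(1.11)(0.302)² = 0.050618 kg·m²; axis through the centre, so I = 0.050618 kg·m².
Solid disk: I_cm = (1/2)MR² = (1/2)(2.19)(0.327)² = 0.11709 kg·m²; centre at d = 0.285 m, so the parallel axis theorem gives I = 0.11709 + (2.19)(0.285)² = 0.29497 kg·m².
Solid disk: I_cm = (1/2)MR² = (1/2)(1.72)(0.509)² = 0.22281 kg·m²; centre at d = 0.292 m, so the parallel axis theorem gives I = 0.22281 + (1.72)(0.292)² = 0.36946 kg·m².
Total I = 0.050618 + 0.29497 + 0.36946 = 0.71505 kg·m².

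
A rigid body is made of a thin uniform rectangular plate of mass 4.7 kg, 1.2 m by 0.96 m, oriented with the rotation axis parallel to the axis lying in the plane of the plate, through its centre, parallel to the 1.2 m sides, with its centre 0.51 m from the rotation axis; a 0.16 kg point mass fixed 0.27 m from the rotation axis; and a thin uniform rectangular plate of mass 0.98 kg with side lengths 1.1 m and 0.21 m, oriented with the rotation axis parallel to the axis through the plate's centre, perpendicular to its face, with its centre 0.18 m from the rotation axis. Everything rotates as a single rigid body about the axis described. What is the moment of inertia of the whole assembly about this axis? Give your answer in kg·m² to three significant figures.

1.73

Rectangular plate: I_cm = (1/12)Mb² = (1/12)(4.7)(0.96)² = 0.36096 kg·m²; centre at d = 0.51 m, so I = I_cm + Md² gives I = 0.36096 + (4.7)(0.51)² = 1.5834 kg·m².
Point mass: I_cm = 0; centre at d = 0.27 m, so I = I_cm + Md² gives I = 0 + (0.16)(0.27)² = 0.011664 kg·m².
Rectangular plate: I_cm = (1/12)M(a²+b²) = (1/12)(0.98)[(1.1)² + (0.21)²] = 0.10242 kg·m²; centre at d = 0.18 m, so I = I_cm + Md² gives I = 0.10242 + (0.98)(0.18)² = 0.13417 kg·m².
Total I = 1.5834 + 0.011664 + 0.13417 = 1.7293 kg·m².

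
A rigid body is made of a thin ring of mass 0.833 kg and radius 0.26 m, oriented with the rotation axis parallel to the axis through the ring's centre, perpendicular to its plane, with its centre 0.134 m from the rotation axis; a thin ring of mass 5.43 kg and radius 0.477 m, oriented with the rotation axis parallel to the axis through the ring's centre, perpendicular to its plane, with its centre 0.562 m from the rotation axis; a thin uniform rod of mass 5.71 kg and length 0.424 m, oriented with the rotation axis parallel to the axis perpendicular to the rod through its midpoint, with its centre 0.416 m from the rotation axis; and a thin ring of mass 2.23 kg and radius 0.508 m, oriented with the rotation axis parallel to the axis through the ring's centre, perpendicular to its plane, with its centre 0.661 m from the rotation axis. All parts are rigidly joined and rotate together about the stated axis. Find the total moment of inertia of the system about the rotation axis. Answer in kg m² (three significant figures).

Thin ring: I_cm = MR² = (0.833)(0.26)² = 0.056311 kg m²; centre at d = 0.134 m, so I = I_cm + Md² gives I = 0.056311 + (0.833)(0.134)² = 0.071268 kg m².
Thin ring: I_cm = MR² = (5.43)(0.477)² = 1.2355 kg m²; centre at d = 0.562 m, so I = I_cm + Md² gives I = 1.2355 + (5.43)(0.562)² = 2.9505 kg m².
Thin rod: I_cm = (1/12)ML² = (1/12)(5.71)(0.424)² = 0.085543 kg m²; centre at d = 0.416 m, so I = I_cm + Md² gives I = 0.085543 + (5.71)(0.416)² = 1.0737 kg m².
Thin ring: I_cm = MR² = (2.23)(0.508)² = 0.57548 kg m²; centre at d = 0.661 m, so I = I_cm + Md² gives I = 0.57548 + (2.23)(0.661)² = 1.5498 kg m².
Total I = 0.071268 + 2.9505 + 1.0737 + 1.5498 = 5.6453 kg m².

5.65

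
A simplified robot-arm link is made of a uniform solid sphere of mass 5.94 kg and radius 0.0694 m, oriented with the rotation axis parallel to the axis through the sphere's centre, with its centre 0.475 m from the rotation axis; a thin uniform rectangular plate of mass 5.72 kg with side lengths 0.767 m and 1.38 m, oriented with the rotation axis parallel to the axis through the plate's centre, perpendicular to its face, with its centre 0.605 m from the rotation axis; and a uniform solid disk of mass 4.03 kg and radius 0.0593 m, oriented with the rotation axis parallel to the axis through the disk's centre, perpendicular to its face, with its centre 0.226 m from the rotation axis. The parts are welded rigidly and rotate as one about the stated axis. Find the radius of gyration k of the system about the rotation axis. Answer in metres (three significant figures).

0.556

Solid sphere: I_cm = (2/5)MR² = (2/5)(5.94)(0.0694)² = 0.011444 kg·m²; centre at d = 0.475 m, so I = I_cm + Md² gives I = 0.011444 + (5.94)(0.475)² = 1.3517 kg·m².
Rectangular plate: I_cm = (1/12)M(a²+b²) = (1/12)(5.72)[(0.767)² + (1.38)²] = 1.1882 kg·m²; centre at d = 0.605 m, so I = I_cm + Md² gives I = 1.1882 + (5.72)(0.605)² = 3.2818 kg·m².
Solid disk: I_cm = (1/2)MR² = (1/2)(4.03)(0.0593)² = 0.0070857 kg·m²; centre at d = 0.226 m, so I = I_cm + Md² gives I = 0.0070857 + (4.03)(0.226)² = 0.21292 kg·m².
Total I = 4.8464 kg·m²; total mass M = 15.69 kg.
k = √(I/M) = √(4.8464/15.69) = 0.55578 m.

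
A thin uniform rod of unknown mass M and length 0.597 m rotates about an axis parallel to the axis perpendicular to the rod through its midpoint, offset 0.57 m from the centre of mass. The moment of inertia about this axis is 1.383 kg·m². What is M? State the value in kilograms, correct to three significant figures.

I = I_cm + Md² = (1/12)ML² + Md² = M·[0.0833333·(0.597)² + (0.57)²] = M·0.3546.
So M = 1.383 / 0.3546 = 3.9002 kg.

3.90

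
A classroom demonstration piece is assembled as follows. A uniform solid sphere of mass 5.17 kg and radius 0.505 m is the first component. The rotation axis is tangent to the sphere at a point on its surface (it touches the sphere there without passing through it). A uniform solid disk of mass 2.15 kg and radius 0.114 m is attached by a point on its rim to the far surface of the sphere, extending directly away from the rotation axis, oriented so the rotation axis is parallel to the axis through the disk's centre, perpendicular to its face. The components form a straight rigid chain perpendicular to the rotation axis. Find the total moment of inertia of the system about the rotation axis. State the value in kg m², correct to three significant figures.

Solid sphere: I_cm = (2/5)MR² = (2/5)(5.17)(0.505)² = 0.52739 kg m²; centre at d = 0.505 m, so the parallel axis theorem gives I = 0.52739 + (5.17)(0.505)² = 1.8459 kg m².
Solid disk: I_cm = (1/2)MR² = (1/2)(2.15)(0.114)² = 0.013971 kg m²; centre at d = 0.505 + 0.505 + 0.114 = 1.124 m, so the parallel axis theorem gives I = 0.013971 + (2.15)(1.124)² = 2.7302 kg m².
Total I = 1.8459 + 2.7302 = 4.5761 kg m².

4.58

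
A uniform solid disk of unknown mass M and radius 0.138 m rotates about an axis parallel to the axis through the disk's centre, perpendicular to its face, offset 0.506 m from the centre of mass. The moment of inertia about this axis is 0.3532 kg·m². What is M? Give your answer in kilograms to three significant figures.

1.33

I = I_cm + Md² = (1/2)MR² + Md² = M·[0.5·(0.138)² + (0.506)²] = M·0.26556.
So M = 0.3532 / 0.26556 = 1.33 kg.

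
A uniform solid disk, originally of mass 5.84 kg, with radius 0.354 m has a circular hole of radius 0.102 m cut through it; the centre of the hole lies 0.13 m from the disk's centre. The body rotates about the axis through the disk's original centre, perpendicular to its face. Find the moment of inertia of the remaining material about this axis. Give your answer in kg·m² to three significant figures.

Unpierced body about its centre: I₀ = (1/2)MR² = (1/2)(5.84)(0.354)² = 0.36592 kg·m².
The removed disk has mass m = M·(r/R)² = (5.84)(0.102/0.354)² = 0.48485 kg (same uniform areal density).
Its moment of inertia about the rotation axis (parallel-axis theorem): I_hole = (1/2)mr² + md² = (1/2)(0.48485)(0.102)² + (0.48485)(0.13)² = 0.010716 kg·m².
Treating the hole as negative mass, I = I₀ − I_hole = 0.36592 − 0.010716 = 0.35521 kg·m².

0.355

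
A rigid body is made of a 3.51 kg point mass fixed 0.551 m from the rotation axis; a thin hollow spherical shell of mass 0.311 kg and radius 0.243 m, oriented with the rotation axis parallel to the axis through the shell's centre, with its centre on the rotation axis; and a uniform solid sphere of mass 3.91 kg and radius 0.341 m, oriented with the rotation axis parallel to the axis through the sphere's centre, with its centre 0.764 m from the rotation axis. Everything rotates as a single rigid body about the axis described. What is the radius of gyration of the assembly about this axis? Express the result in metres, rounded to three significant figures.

Point mass: I_cm = 0; centre at d = 0.551 m, so the parallel axis theorem gives I = 0 + (3.51)(0.551)² = 1.0656 kg·m².
Spherical shell: I_cm = (2/3)MR² = (2/3)(0.311)(0.243)² = 0.012243 kg·m²; axis through the centre, so I = 0.012243 kg·m².
Solid sphere: I_cm = (2/5)MR² = (2/5)(3.91)(0.341)² = 0.18186 kg·m²; centre at d = 0.764 m, so the parallel axis theorem gives I = 0.18186 + (3.91)(0.764)² = 2.4641 kg·m².
Total I = 3.542 kg·m²; total mass M = 7.731 kg.
k = √(I/M) = √(3.542/7.731) = 0.67687 m.

0.677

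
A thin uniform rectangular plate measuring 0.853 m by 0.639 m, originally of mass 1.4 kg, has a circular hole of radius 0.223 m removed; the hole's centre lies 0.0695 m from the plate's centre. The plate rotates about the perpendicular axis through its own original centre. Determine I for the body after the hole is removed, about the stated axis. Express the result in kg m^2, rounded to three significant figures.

Unpierced body about its centre: I₀ = (1/12)M(a²+b²) = (1/12)(1.4)[(0.853)² + (0.639)²] = 0.13253 kg m^2.
The removed disk has mass m = M·πr²/(ab) = (1.4)·π(0.223)²/(0.853·0.639) = 0.40127 kg (same uniform areal density).
Its moment of inertia about the rotation axis (parallel-axis theorem): I_hole = (1/2)mr² + md² = (1/2)(0.40127)(0.223)² + (0.40127)(0.0695)² = 0.011916 kg m^2.
Treating the hole as negative mass, I = I₀ − I_hole = 0.13253 − 0.011916 = 0.12061 kg m^2.

0.121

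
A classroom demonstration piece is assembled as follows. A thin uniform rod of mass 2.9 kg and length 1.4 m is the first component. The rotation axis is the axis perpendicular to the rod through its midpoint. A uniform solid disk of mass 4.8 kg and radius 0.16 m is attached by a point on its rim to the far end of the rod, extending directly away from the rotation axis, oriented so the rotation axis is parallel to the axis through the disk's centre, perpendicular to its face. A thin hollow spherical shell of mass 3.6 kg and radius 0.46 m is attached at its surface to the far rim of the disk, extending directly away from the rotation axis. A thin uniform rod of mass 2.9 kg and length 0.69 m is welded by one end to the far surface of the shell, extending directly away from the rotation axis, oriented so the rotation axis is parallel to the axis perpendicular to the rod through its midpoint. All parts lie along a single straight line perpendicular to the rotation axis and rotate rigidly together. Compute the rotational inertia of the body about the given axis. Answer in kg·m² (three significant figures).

Thin rod: I_cm = (1/12)ML² = (1/12)(2.9)(1.4)² = 0.47367 kg·m²; axis through the centre, so I = 0.47367 kg·m².
Solid disk: I_cm = (1/2)MR² = (1/2)(4.8)(0.16)² = 0.06144 kg·m²; centre at d = 0.7 + 0.16 = 0.86 m, so the parallel axis theorem gives I = 0.06144 + (4.8)(0.86)² = 3.6115 kg·m².
Spherical shell: I_cm = (2/3)MR² = (2/3)(3.6)(0.46)² = 0.50784 kg·m²; centre at d = 0.7 + 0.16 + 0.16 + 0.46 = 1.48 m, so the parallel axis theorem gives I = 0.50784 + (3.6)(1.48)² = 8.3933 kg·m².
Thin rod: I_cm = (1/12)ML² = (1/12)(2.9)(0.69)² = 0.11506 kg·m²; centre at d = 0.7 + 0.16 + 0.16 + 0.46 + 0.46 + 0.345 = 2.285 m, so the parallel axis theorem gives I = 0.11506 + (2.9)(2.285)² = 15.257 kg·m².
Total I = 0.47367 + 3.6115 + 8.3933 + 15.257 = 27.735 kg·m².

27.7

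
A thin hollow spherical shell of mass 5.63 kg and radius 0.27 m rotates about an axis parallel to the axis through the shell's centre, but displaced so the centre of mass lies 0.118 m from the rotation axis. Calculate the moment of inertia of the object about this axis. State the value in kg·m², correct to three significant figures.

0.352

I_cm = (2/3)MR² = (2/3)(5.63)(0.27)² = 0.27362 kg·m²; centre at d = 0.118 m, so I = I_cm + Md² gives I = 0.27362 + (5.63)(0.118)² = 0.35201 kg·m².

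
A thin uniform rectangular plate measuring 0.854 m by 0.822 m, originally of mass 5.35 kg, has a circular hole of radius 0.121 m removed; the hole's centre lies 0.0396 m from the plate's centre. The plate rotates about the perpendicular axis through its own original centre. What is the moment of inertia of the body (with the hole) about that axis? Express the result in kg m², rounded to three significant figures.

Unpierced body about its centre: I₀ = (1/12)M(a²+b²) = (1/12)(5.35)[(0.854)² + (0.822)²] = 0.6264 kg m².
The removed disk has mass m = M·πr²/(ab) = (5.35)·π(0.121)²/(0.854·0.822) = 0.35055 kg (same uniform areal density).
Its moment of inertia about the rotation axis (parallel-axis theorem): I_hole = (1/2)mr² + md² = (1/2)(0.35055)(0.121)² + (0.35055)(0.0396)² = 0.0031159 kg m².
Treating the hole as negative mass, I = I₀ − I_hole = 0.6264 − 0.0031159 = 0.62328 kg m².

0.623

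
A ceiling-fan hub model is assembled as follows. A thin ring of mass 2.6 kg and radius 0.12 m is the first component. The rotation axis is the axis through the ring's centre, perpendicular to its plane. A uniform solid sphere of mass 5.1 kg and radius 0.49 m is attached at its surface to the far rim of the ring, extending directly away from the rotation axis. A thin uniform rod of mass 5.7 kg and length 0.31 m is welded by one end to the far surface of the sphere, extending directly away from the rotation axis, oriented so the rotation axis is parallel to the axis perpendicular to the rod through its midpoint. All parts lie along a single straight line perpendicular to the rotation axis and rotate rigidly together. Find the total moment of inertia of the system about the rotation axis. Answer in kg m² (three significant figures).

11.4

Thin ring: I_cm = MR² = (2.6)(0.12)² = 0.03744 kg m²; axis through the centre, so I = 0.03744 kg m².
Solid sphere: I_cm = (2/5)MR² = (2/5)(5.1)(0.49)² = 0.4898 kg m²; centre at d = 0.12 + 0.49 = 0.61 m, so I = I_cm + Md² gives I = 0.4898 + (5.1)(0.61)² = 2.3875 kg m².
Thin rod: I_cm = (1/12)ML² = (1/12)(5.7)(0.31)² = 0.045648 kg m²; centre at d = 0.12 + 0.49 + 0.49 + 0.155 = 1.255 m, so I = I_cm + Md² gives I = 0.045648 + (5.7)(1.255)² = 9.0233 kg m².
Total I = 0.03744 + 2.3875 + 9.0233 = 11.448 kg m².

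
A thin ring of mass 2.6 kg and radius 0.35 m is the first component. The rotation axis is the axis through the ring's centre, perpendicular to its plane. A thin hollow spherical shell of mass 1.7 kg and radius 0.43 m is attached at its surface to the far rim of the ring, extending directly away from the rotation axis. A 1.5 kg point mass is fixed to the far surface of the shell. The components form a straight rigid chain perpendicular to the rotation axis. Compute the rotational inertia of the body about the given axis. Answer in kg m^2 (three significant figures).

Thin ring: I_cm = MR² = (2.6)(0.35)² = 0.3185 kg m^2; axis through the centre, so I = 0.3185 kg m^2.
Spherical shell: I_cm = (2/3)MR² = (2/3)(1.7)(0.43)² = 0.20955 kg m^2; centre at d = 0.35 + 0.43 = 0.78 m, so the parallel axis theorem gives I = 0.20955 + (1.7)(0.78)² = 1.2438 kg m^2.
Point mass: I_cm = 0; centre at d = 0.35 + 0.43 + 0.43 = 1.21 m, so the parallel axis theorem gives I = 0 + (1.5)(1.21)² = 2.1961 kg m^2.
Total I = 0.3185 + 1.2438 + 2.1961 = 3.7585 kg m^2.

3.76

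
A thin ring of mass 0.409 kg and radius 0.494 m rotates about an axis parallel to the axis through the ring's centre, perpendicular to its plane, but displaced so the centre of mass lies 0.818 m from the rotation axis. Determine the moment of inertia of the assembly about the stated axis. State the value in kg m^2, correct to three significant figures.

I_cm = MR² = (0.409)(0.494)² = 0.099811 kg m^2; centre at d = 0.818 m, so the parallel axis theorem gives I = 0.099811 + (0.409)(0.818)² = 0.37348 kg m^2.

0.373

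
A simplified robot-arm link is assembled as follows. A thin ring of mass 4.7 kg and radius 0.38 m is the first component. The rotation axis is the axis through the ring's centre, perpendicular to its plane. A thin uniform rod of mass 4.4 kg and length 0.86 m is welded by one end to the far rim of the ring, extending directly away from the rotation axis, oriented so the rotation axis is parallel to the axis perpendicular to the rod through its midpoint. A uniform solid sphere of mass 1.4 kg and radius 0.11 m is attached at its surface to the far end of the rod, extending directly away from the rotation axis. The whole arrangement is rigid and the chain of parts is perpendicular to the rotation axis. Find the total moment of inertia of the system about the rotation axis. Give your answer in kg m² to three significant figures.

Thin ring: I_cm = MR² = (4.7)(0.38)² = 0.67868 kg m²; axis through the centre, so I = 0.67868 kg m².
Thin rod: I_cm = (1/12)ML² = (1/12)(4.4)(0.86)² = 0.27119 kg m²; centre at d = 0.38 + 0.43 = 0.81 m, so the parallel axis theorem gives I = 0.27119 + (4.4)(0.81)² = 3.158 kg m².
Solid sphere: I_cm = (2/5)MR² = (2/5)(1.4)(0.11)² = 0.006776 kg m²; centre at d = 0.38 + 0.43 + 0.43 + 0.11 = 1.35 m, so the parallel axis theorem gives I = 0.006776 + (1.4)(1.35)² = 2.5583 kg m².
Total I = 0.67868 + 3.158 + 2.5583 = 6.395 kg m².

6.39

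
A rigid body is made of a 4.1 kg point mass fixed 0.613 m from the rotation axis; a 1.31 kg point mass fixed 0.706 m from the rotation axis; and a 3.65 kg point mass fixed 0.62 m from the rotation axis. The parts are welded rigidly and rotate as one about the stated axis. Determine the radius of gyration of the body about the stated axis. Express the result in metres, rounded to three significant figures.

Point mass: I_cm = 0; centre at d = 0.613 m, so I = I_cm + Md² gives I = 0 + (4.1)(0.613)² = 1.5407 kg·m².
Point mass: I_cm = 0; centre at d = 0.706 m, so I = I_cm + Md² gives I = 0 + (1.31)(0.706)² = 0.65295 kg·m².
Point mass: I_cm = 0; centre at d = 0.62 m, so I = I_cm + Md² gives I = 0 + (3.65)(0.62)² = 1.4031 kg·m².
Total I = 3.5967 kg·m²; total mass M = 9.06 kg.
k = √(I/M) = √(3.5967/9.06) = 0.63007 m.

0.630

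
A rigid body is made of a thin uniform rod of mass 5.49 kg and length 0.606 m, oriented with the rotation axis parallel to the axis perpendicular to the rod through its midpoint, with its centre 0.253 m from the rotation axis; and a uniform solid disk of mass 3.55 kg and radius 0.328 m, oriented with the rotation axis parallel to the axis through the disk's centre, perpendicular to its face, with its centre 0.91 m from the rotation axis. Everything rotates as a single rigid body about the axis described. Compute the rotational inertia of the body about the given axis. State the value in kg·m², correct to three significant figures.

Thin rod: I_cm = (1/12)ML² = (1/12)(5.49)(0.606)² = 0.16801 kg·m²; centre at d = 0.253 m, so the parallel axis theorem gives I = 0.16801 + (5.49)(0.253)² = 0.51942 kg·m².
Solid disk: I_cm = (1/2)MR² = (1/2)(3.55)(0.328)² = 0.19096 kg·m²; centre at d = 0.91 m, so the parallel axis theorem gives I = 0.19096 + (3.55)(0.91)² = 3.1307 kg·m².
Total I = 0.51942 + 3.1307 = 3.6501 kg·m².

3.65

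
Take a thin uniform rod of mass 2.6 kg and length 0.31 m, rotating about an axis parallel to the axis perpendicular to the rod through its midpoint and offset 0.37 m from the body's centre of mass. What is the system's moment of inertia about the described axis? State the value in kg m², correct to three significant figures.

0.377

I_cm = (1/12)ML² = (1/12)(2.6)(0.31)² = 0.020822 kg m²; centre at d = 0.37 m, so I = I_cm + Md² gives I = 0.020822 + (2.6)(0.37)² = 0.37676 kg m².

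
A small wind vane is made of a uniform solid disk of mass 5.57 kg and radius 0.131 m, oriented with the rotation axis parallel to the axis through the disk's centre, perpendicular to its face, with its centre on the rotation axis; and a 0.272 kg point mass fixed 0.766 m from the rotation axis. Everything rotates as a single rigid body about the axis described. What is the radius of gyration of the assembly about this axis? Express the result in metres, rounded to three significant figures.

0.188

Solid disk: I_cm = (1/2)MR² = (1/2)(5.57)(0.131)² = 0.047793 kg m^2; axis through the centre, so I = 0.047793 kg m^2.
Point mass: I_cm = 0; centre at d = 0.766 m, so the parallel axis theorem gives I = 0 + (0.272)(0.766)² = 0.1596 kg m^2.
Total I = 0.20739 kg m^2; total mass M = 5.842 kg.
k = √(I/M) = √(0.20739/5.842) = 0.18841 m.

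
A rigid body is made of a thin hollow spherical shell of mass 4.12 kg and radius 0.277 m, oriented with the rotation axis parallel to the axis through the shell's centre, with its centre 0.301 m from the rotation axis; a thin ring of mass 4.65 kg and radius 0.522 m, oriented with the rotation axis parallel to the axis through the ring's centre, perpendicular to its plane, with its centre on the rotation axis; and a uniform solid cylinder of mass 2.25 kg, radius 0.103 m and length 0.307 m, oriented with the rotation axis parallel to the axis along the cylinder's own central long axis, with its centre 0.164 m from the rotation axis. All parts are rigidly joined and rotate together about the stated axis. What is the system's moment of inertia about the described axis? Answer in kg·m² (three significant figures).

1.92

Spherical shell: I_cm = (2/3)MR² = (2/3)(4.12)(0.277)² = 0.21075 kg·m²; centre at d = 0.301 m, so I = I_cm + Md² gives I = 0.21075 + (4.12)(0.301)² = 0.58403 kg·m².
Thin ring: I_cm = MR² = (4.65)(0.522)² = 1.2671 kg·m²; axis through the centre, so I = 1.2671 kg·m².
Solid cylinder: I_cm = (1/2)MR² = (1/2)(2.25)(0.103)² = 0.011935 kg·m²; centre at d = 0.164 m, so I = I_cm + Md² gives I = 0.011935 + (2.25)(0.164)² = 0.072451 kg·m².
Total I = 0.58403 + 1.2671 + 0.072451 = 1.9235 kg·m².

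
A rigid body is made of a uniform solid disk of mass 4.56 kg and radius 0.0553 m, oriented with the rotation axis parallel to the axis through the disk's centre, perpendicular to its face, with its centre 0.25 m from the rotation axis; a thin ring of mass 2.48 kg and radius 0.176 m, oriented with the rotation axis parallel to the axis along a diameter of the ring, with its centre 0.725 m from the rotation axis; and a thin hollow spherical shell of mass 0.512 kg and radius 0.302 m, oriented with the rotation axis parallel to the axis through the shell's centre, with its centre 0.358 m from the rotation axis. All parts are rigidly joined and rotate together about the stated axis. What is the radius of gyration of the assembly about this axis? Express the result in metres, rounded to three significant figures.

0.479

Solid disk: I_cm = (1/2)MR² = (1/2)(4.56)(0.0553)² = 0.0069724 kg m²; centre at d = 0.25 m, so the parallel axis theorem gives I = 0.0069724 + (4.56)(0.25)² = 0.29197 kg m².
Thin ring: I_cm = (1/2)MR² = (1/2)(2.48)(0.176)² = 0.03841 kg m²; centre at d = 0.725 m, so the parallel axis theorem gives I = 0.03841 + (2.48)(0.725)² = 1.342 kg m².
Spherical shell: I_cm = (2/3)MR² = (2/3)(0.512)(0.302)² = 0.031131 kg m²; centre at d = 0.358 m, so the parallel axis theorem gives I = 0.031131 + (0.512)(0.358)² = 0.096751 kg m².
Total I = 1.7307 kg m²; total mass M = 7.552 kg.
k = √(I/M) = √(1.7307/7.552) = 0.47872 m.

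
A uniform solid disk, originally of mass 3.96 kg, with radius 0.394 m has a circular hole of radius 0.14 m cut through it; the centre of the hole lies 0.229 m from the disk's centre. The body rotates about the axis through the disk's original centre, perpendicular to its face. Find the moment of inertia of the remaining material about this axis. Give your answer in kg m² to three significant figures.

Unpierced body about its centre: I₀ = (1/2)MR² = (1/2)(3.96)(0.394)² = 0.30737 kg m².
The removed disk has mass m = M·(r/R)² = (3.96)(0.14/0.394)² = 0.49999 kg (same uniform areal density).
Its moment of inertia about the rotation axis (parallel-axis theorem): I_hole = (1/2)mr² + md² = (1/2)(0.49999)(0.14)² + (0.49999)(0.229)² = 0.03112 kg m².
Treating the hole as negative mass, I = I₀ − I_hole = 0.30737 − 0.03112 = 0.27625 kg m².

0.276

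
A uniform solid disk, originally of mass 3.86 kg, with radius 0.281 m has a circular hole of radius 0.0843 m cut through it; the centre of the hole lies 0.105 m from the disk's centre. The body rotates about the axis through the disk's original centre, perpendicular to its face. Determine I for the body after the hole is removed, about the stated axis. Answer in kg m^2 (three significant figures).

Unpierced body about its centre: I₀ = (1/2)MR² = (1/2)(3.86)(0.281)² = 0.15239 kg m^2.
The removed disk has mass m = M·(r/R)² = (3.86)(0.0843/0.281)² = 0.3474 kg (same uniform areal density).
Its moment of inertia about the rotation axis (parallel-axis theorem): I_hole = (1/2)mr² + md² = (1/2)(0.3474)(0.0843)² + (0.3474)(0.105)² = 0.0050645 kg m^2.
Treating the hole as negative mass, I = I₀ − I_hole = 0.15239 − 0.0050645 = 0.14733 kg m^2.

0.147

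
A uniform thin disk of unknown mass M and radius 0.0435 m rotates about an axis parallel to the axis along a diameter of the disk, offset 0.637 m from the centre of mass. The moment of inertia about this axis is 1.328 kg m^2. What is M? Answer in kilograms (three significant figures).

3.27

I = I_cm + Md² = (1/4)MR² + Md² = M·[0.25·(0.0435)² + (0.637)²] = M·0.40624.
So M = 1.328 / 0.40624 = 3.269 kg.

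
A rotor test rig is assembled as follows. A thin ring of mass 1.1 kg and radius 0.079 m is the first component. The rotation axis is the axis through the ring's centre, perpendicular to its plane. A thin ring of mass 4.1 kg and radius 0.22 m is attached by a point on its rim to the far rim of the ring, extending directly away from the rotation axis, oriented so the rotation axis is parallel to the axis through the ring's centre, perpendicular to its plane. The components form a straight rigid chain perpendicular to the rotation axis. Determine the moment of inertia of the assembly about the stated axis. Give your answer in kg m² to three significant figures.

0.572

Thin ring: I_cm = MR² = (1.1)(0.079)² = 0.0068651 kg m²; axis through the centre, so I = 0.0068651 kg m².
Thin ring: I_cm = MR² = (4.1)(0.22)² = 0.19844 kg m²; centre at d = 0.079 + 0.22 = 0.299 m, so the parallel axis theorem gives I = 0.19844 + (4.1)(0.299)² = 0.56498 kg m².
Total I = 0.0068651 + 0.56498 = 0.57185 kg m².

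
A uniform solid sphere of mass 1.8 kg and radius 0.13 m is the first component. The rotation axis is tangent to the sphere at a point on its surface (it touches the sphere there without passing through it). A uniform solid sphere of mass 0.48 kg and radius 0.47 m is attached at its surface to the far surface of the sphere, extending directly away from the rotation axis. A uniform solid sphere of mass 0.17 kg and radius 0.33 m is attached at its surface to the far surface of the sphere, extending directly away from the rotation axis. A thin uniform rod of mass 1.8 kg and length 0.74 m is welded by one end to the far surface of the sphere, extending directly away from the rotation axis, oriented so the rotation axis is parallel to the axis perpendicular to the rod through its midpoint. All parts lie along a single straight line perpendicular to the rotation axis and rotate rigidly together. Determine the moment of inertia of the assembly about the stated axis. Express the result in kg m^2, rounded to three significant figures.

9.78

Solid sphere: I_cm = (2/5)MR² = (2/5)(1.8)(0.13)² = 0.012168 kg m^2; centre at d = 0.13 m, so I = I_cm + Md² gives I = 0.012168 + (1.8)(0.13)² = 0.042588 kg m^2.
Solid sphere: I_cm = (2/5)MR² = (2/5)(0.48)(0.47)² = 0.042413 kg m^2; centre at d = 0.13 + 0.13 + 0.47 = 0.73 m, so I = I_cm + Md² gives I = 0.042413 + (0.48)(0.73)² = 0.2982 kg m^2.
Solid sphere: I_cm = (2/5)MR² = (2/5)(0.17)(0.33)² = 0.0074052 kg m^2; centre at d = 0.13 + 0.13 + 0.47 + 0.47 + 0.33 = 1.53 m, so I = I_cm + Md² gives I = 0.0074052 + (0.17)(1.53)² = 0.40536 kg m^2.
Thin rod: I_cm = (1/12)ML² = (1/12)(1.8)(0.74)² = 0.08214 kg m^2; centre at d = 0.13 + 0.13 + 0.47 + 0.47 + 0.33 + 0.33 + 0.37 = 2.23 m, so I = I_cm + Md² gives I = 0.08214 + (1.8)(2.23)² = 9.0334 kg m^2.
Total I = 0.042588 + 0.2982 + 0.40536 + 9.0334 = 9.7795 kg m^2.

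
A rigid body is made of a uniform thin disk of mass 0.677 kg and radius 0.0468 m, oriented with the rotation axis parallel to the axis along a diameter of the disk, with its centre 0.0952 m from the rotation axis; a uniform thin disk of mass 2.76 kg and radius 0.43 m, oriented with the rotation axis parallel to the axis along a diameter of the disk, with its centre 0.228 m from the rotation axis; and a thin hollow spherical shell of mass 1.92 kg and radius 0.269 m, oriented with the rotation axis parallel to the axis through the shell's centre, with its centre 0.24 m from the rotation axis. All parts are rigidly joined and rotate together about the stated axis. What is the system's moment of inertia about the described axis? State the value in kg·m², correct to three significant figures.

Thin disk: I_cm = (1/4)MR² = (1/4)(0.677)(0.0468)² = 0.0003707 kg·m²; centre at d = 0.0952 m, so the parallel axis theorem gives I = 0.0003707 + (0.677)(0.0952)² = 0.0065064 kg·m².
Thin disk: I_cm = (1/4)MR² = (1/4)(2.76)(0.43)² = 0.12758 kg·m²; centre at d = 0.228 m, so the parallel axis theorem gives I = 0.12758 + (2.76)(0.228)² = 0.27106 kg·m².
Spherical shell: I_cm = (2/3)MR² = (2/3)(1.92)(0.269)² = 0.092622 kg·m²; centre at d = 0.24 m, so the parallel axis theorem gives I = 0.092622 + (1.92)(0.24)² = 0.20321 kg·m².
Total I = 0.0065064 + 0.27106 + 0.20321 = 0.48078 kg·m².

0.481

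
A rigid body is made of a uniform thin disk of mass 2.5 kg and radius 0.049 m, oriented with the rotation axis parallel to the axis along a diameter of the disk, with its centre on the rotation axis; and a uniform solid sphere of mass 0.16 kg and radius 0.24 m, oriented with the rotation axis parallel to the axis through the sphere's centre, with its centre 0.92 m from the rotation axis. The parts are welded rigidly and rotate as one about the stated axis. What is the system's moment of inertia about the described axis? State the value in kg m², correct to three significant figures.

0.141

Thin disk: I_cm = (1/4)MR² = (1/4)(2.5)(0.049)² = 0.0015006 kg m²; axis through the centre, so I = 0.0015006 kg m².
Solid sphere: I_cm = (2/5)MR² = (2/5)(0.16)(0.24)² = 0.0036864 kg m²; centre at d = 0.92 m, so I = I_cm + Md² gives I = 0.0036864 + (0.16)(0.92)² = 0.13911 kg m².
Total I = 0.0015006 + 0.13911 = 0.14061 kg m².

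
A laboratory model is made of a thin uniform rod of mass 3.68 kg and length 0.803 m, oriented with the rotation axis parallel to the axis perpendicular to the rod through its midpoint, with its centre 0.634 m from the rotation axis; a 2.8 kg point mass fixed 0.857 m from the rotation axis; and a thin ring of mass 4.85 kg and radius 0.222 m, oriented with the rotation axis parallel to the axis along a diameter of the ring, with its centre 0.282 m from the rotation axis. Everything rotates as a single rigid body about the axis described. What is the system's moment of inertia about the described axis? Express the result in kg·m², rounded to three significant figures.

4.24

Thin rod: I_cm = (1/12)ML² = (1/12)(3.68)(0.803)² = 0.19774 kg·m²; centre at d = 0.634 m, so the parallel axis theorem gives I = 0.19774 + (3.68)(0.634)² = 1.6769 kg·m².
Point mass: I_cm = 0; centre at d = 0.857 m, so the parallel axis theorem gives I = 0 + (2.8)(0.857)² = 2.0565 kg·m².
Thin ring: I_cm = (1/2)MR² = (1/2)(4.85)(0.222)² = 0.11951 kg·m²; centre at d = 0.282 m, so the parallel axis theorem gives I = 0.11951 + (4.85)(0.282)² = 0.50521 kg·m².
Total I = 1.6769 + 2.0565 + 0.50521 = 4.2386 kg·m².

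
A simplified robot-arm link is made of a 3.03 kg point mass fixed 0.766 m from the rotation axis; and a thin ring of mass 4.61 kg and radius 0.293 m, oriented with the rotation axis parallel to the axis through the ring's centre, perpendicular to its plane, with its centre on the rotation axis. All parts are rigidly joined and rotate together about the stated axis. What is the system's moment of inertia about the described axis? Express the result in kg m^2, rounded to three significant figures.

2.17

Point mass: I_cm = 0; centre at d = 0.766 m, so I = I_cm + Md² gives I = 0 + (3.03)(0.766)² = 1.7779 kg m^2.
Thin ring: I_cm = MR² = (4.61)(0.293)² = 0.39576 kg m^2; axis through the centre, so I = 0.39576 kg m^2.
Total I = 1.7779 + 0.39576 = 2.1736 kg m^2.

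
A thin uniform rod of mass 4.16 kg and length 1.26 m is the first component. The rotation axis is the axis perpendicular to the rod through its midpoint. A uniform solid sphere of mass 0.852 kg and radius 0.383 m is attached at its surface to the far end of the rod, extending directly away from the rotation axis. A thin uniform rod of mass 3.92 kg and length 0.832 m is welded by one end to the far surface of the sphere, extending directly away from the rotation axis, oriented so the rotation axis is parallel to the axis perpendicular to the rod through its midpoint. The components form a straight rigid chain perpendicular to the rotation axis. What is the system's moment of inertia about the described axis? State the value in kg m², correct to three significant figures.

14.6

Thin rod: I_cm = (1/12)ML² = (1/12)(4.16)(1.26)² = 0.55037 kg m²; axis through the centre, so I = 0.55037 kg m².
Solid sphere: I_cm = (2/5)MR² = (2/5)(0.852)(0.383)² = 0.049992 kg m²; centre at d = 0.63 + 0.383 = 1.013 m, so the parallel axis theorem gives I = 0.049992 + (0.852)(1.013)² = 0.92429 kg m².
Thin rod: I_cm = (1/12)ML² = (1/12)(3.92)(0.832)² = 0.22613 kg m²; centre at d = 0.63 + 0.383 + 0.383 + 0.416 = 1.812 m, so the parallel axis theorem gives I = 0.22613 + (3.92)(1.812)² = 13.097 kg m².
Total I = 0.55037 + 0.92429 + 13.097 = 14.571 kg m².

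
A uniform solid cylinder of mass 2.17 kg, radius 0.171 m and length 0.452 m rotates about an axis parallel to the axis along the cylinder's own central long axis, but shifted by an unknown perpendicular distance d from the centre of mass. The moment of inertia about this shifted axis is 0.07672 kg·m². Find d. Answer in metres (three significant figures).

0.144

About the centre-of-mass axis, I_cm = (1/2)MR² = (1/2)(2.17)(0.171)² = 0.031726 kg·m².
Parallel axis theorem: I = I_cm + Md², so Md² = 0.07672 − 0.031726 = 0.044994 kg·m².
d = √(0.044994 / 2.17) = 0.14399 m.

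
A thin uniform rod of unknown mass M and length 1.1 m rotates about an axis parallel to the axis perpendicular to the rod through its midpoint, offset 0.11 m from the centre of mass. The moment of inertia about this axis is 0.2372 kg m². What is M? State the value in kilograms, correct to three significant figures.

I = I_cm + Md² = (1/12)ML² + Md² = M·[0.0833333·(1.1)² + (0.11)²] = M·0.11293.
So M = 0.2372 / 0.11293 = 2.1004 kg.

2.10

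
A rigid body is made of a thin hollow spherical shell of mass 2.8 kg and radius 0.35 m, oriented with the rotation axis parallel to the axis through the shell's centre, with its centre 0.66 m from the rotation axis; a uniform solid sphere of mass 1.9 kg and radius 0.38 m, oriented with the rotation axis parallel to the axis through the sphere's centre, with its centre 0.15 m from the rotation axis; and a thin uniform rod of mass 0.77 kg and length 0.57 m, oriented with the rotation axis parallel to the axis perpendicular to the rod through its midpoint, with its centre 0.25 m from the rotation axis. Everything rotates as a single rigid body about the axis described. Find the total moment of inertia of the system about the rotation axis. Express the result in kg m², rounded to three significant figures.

Spherical shell: I_cm = (2/3)MR² = (2/3)(2.8)(0.35)² = 0.22867 kg m²; centre at d = 0.66 m, so the parallel axis theorem gives I = 0.22867 + (2.8)(0.66)² = 1.4483 kg m².
Solid sphere: I_cm = (2/5)MR² = (2/5)(1.9)(0.38)² = 0.10974 kg m²; centre at d = 0.15 m, so the parallel axis theorem gives I = 0.10974 + (1.9)(0.15)² = 0.15249 kg m².
Thin rod: I_cm = (1/12)ML² = (1/12)(0.77)(0.57)² = 0.020848 kg m²; centre at d = 0.25 m, so the parallel axis theorem gives I = 0.020848 + (0.77)(0.25)² = 0.068973 kg m².
Total I = 1.4483 + 0.15249 + 0.068973 = 1.6698 kg m².

1.67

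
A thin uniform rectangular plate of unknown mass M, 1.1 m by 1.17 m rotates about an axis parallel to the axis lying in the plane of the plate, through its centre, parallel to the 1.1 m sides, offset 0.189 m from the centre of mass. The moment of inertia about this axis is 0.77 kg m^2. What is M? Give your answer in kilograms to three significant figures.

5.14

I = I_cm + Md² = (1/12)Mb² + Md² = M·[0.0833333·(1.17)² + (0.189)²] = M·0.1498.
So M = 0.77 / 0.1498 = 5.1403 kg.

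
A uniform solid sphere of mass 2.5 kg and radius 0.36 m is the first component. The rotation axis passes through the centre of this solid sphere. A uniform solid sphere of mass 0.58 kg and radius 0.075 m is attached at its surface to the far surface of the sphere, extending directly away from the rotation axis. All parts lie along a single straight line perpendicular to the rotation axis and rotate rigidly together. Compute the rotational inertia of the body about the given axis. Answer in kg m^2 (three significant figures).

Solid sphere: I_cm = (2/5)MR² = (2/5)(2.5)(0.36)² = 0.1296 kg m^2; axis through the centre, so I = 0.1296 kg m^2.
Solid sphere: I_cm = (2/5)MR² = (2/5)(0.58)(0.075)² = 0.001305 kg m^2; centre at d = 0.36 + 0.075 = 0.435 m, so the parallel axis theorem gives I = 0.001305 + (0.58)(0.435)² = 0.11106 kg m^2.
Total I = 0.1296 + 0.11106 = 0.24066 kg m^2.

0.241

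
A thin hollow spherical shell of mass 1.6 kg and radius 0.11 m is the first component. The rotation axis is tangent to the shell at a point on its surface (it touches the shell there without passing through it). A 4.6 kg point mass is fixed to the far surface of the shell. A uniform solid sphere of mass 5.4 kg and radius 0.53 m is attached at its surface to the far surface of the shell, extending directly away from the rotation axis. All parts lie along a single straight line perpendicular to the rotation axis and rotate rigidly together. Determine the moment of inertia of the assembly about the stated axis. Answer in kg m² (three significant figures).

3.90

Spherical shell: I_cm = (2/3)MR² = (2/3)(1.6)(0.11)² = 0.012907 kg m²; centre at d = 0.11 m, so the parallel axis theorem gives I = 0.012907 + (1.6)(0.11)² = 0.032267 kg m².
Point mass: I_cm = 0; centre at d = 0.11 + 0.11 = 0.22 m, so the parallel axis theorem gives I = 0 + (4.6)(0.22)² = 0.22264 kg m².
Solid sphere: I_cm = (2/5)MR² = (2/5)(5.4)(0.53)² = 0.60674 kg m²; centre at d = 0.11 + 0.11 + 0.53 = 0.75 m, so the parallel axis theorem gives I = 0.60674 + (5.4)(0.75)² = 3.6442 kg m².
Total I = 0.032267 + 0.22264 + 3.6442 = 3.8992 kg m².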